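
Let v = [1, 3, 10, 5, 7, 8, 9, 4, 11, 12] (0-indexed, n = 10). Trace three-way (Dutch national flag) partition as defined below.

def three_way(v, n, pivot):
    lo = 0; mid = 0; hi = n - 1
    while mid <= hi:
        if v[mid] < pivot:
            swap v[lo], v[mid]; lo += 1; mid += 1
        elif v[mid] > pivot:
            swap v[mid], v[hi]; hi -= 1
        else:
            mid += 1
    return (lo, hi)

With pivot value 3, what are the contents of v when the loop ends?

pivot = 3; lo=0, mid=0, hi=9
v[mid]=1<3: swap v[0],v[0]; lo=1,mid=1 → [1, 3, 10, 5, 7, 8, 9, 4, 11, 12]
v[mid]=3=3: mid=2
v[mid]=10>3: swap v[2],v[9]; hi=8 → [1, 3, 12, 5, 7, 8, 9, 4, 11, 10]
v[mid]=12>3: swap v[2],v[8]; hi=7 → [1, 3, 11, 5, 7, 8, 9, 4, 12, 10]
v[mid]=11>3: swap v[2],v[7]; hi=6 → [1, 3, 4, 5, 7, 8, 9, 11, 12, 10]
v[mid]=4>3: swap v[2],v[6]; hi=5 → [1, 3, 9, 5, 7, 8, 4, 11, 12, 10]
v[mid]=9>3: swap v[2],v[5]; hi=4 → [1, 3, 8, 5, 7, 9, 4, 11, 12, 10]
v[mid]=8>3: swap v[2],v[4]; hi=3 → [1, 3, 7, 5, 8, 9, 4, 11, 12, 10]
v[mid]=7>3: swap v[2],v[3]; hi=2 → [1, 3, 5, 7, 8, 9, 4, 11, 12, 10]
v[mid]=5>3: swap v[2],v[2]; hi=1 → [1, 3, 5, 7, 8, 9, 4, 11, 12, 10]
end: lo=1, hi=1; v = [1, 3, 5, 7, 8, 9, 4, 11, 12, 10]

[1, 3, 5, 7, 8, 9, 4, 11, 12, 10]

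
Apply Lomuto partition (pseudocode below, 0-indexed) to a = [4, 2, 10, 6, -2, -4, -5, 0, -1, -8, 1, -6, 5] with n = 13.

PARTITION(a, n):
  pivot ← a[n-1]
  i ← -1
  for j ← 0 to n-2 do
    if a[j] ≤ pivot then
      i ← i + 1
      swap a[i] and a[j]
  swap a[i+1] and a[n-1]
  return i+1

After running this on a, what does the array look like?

[4, 2, -2, -4, -5, 0, -1, -8, 1, -6, 5, 6, 10]

pivot=5, i=-1
j=0: 4≤5, i=0, swap(0,0) ⇒ [4, 2, 10, 6, -2, -4, -5, 0, -1, -8, 1, -6, 5]
j=1: 2≤5, i=1, swap(1,1) ⇒ [4, 2, 10, 6, -2, -4, -5, 0, -1, -8, 1, -6, 5]
j=2: 10>5, skip
j=3: 6>5, skip
j=4: -2≤5, i=2, swap(2,4) ⇒ [4, 2, -2, 6, 10, -4, -5, 0, -1, -8, 1, -6, 5]
j=5: -4≤5, i=3, swap(3,5) ⇒ [4, 2, -2, -4, 10, 6, -5, 0, -1, -8, 1, -6, 5]
j=6: -5≤5, i=4, swap(4,6) ⇒ [4, 2, -2, -4, -5, 6, 10, 0, -1, -8, 1, -6, 5]
j=7: 0≤5, i=5, swap(5,7) ⇒ [4, 2, -2, -4, -5, 0, 10, 6, -1, -8, 1, -6, 5]
j=8: -1≤5, i=6, swap(6,8) ⇒ [4, 2, -2, -4, -5, 0, -1, 6, 10, -8, 1, -6, 5]
j=9: -8≤5, i=7, swap(7,9) ⇒ [4, 2, -2, -4, -5, 0, -1, -8, 10, 6, 1, -6, 5]
j=10: 1≤5, i=8, swap(8,10) ⇒ [4, 2, -2, -4, -5, 0, -1, -8, 1, 6, 10, -6, 5]
j=11: -6≤5, i=9, swap(9,11) ⇒ [4, 2, -2, -4, -5, 0, -1, -8, 1, -6, 10, 6, 5]
swap(10,12) ⇒ [4, 2, -2, -4, -5, 0, -1, -8, 1, -6, 5, 6, 10]; return 10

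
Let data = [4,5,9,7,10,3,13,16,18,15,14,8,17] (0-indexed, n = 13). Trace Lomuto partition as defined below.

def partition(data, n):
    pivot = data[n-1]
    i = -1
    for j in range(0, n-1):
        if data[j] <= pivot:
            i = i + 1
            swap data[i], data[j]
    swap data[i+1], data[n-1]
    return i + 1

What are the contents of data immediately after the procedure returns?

[4,5,9,7,10,3,13,16,15,14,8,17,18]

pivot=17, i=-1
j=0: 4≤17, i=0, swap(0,0) ⇒ [4,5,9,7,10,3,13,16,18,15,14,8,17]
j=1: 5≤17, i=1, swap(1,1) ⇒ [4,5,9,7,10,3,13,16,18,15,14,8,17]
j=2: 9≤17, i=2, swap(2,2) ⇒ [4,5,9,7,10,3,13,16,18,15,14,8,17]
j=3: 7≤17, i=3, swap(3,3) ⇒ [4,5,9,7,10,3,13,16,18,15,14,8,17]
j=4: 10≤17, i=4, swap(4,4) ⇒ [4,5,9,7,10,3,13,16,18,15,14,8,17]
j=5: 3≤17, i=5, swap(5,5) ⇒ [4,5,9,7,10,3,13,16,18,15,14,8,17]
j=6: 13≤17, i=6, swap(6,6) ⇒ [4,5,9,7,10,3,13,16,18,15,14,8,17]
j=7: 16≤17, i=7, swap(7,7) ⇒ [4,5,9,7,10,3,13,16,18,15,14,8,17]
j=8: 18>17, skip
j=9: 15≤17, i=8, swap(8,9) ⇒ [4,5,9,7,10,3,13,16,15,18,14,8,17]
j=10: 14≤17, i=9, swap(9,10) ⇒ [4,5,9,7,10,3,13,16,15,14,18,8,17]
j=11: 8≤17, i=10, swap(10,11) ⇒ [4,5,9,7,10,3,13,16,15,14,8,18,17]
swap(11,12) ⇒ [4,5,9,7,10,3,13,16,15,14,8,17,18]; return 11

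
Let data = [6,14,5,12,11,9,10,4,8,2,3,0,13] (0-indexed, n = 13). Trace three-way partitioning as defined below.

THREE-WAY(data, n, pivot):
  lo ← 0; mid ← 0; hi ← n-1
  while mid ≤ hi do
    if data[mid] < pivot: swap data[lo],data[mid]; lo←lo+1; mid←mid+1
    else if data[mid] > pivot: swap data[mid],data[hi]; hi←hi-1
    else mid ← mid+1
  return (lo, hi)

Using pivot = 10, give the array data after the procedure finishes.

[6,0,5,3,2,9,4,8,10,11,12,13,14]

lo=0 mid=0 hi=12
6<10: swap(0,0), lo=1 mid=1 ⇒ [6,14,5,12,11,9,10,4,8,2,3,0,13]
14>10: swap(1,12), hi=11 ⇒ [6,13,5,12,11,9,10,4,8,2,3,0,14]
13>10: swap(1,11), hi=10 ⇒ [6,0,5,12,11,9,10,4,8,2,3,13,14]
0<10: swap(1,1), lo=2 mid=2 ⇒ [6,0,5,12,11,9,10,4,8,2,3,13,14]
5<10: swap(2,2), lo=3 mid=3 ⇒ [6,0,5,12,11,9,10,4,8,2,3,13,14]
12>10: swap(3,10), hi=9 ⇒ [6,0,5,3,11,9,10,4,8,2,12,13,14]
3<10: swap(3,3), lo=4 mid=4 ⇒ [6,0,5,3,11,9,10,4,8,2,12,13,14]
11>10: swap(4,9), hi=8 ⇒ [6,0,5,3,2,9,10,4,8,11,12,13,14]
2<10: swap(4,4), lo=5 mid=5 ⇒ [6,0,5,3,2,9,10,4,8,11,12,13,14]
9<10: swap(5,5), lo=6 mid=6 ⇒ [6,0,5,3,2,9,10,4,8,11,12,13,14]
10=10: mid=7
4<10: swap(6,7), lo=7 mid=8 ⇒ [6,0,5,3,2,9,4,10,8,11,12,13,14]
8<10: swap(7,8), lo=8 mid=9 ⇒ [6,0,5,3,2,9,4,8,10,11,12,13,14]
done. lo=8 hi=8; data=[6,0,5,3,2,9,4,8,10,11,12,13,14]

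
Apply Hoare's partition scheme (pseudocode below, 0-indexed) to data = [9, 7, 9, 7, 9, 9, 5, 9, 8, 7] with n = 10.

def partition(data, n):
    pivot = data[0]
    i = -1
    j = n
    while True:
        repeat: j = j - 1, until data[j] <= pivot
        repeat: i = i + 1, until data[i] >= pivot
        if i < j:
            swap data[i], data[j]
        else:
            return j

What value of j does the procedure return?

pivot=9
j stops at 9 (7), i stops at 0 (9); swap ⇒ [7, 7, 9, 7, 9, 9, 5, 9, 8, 9]
j stops at 8 (8), i stops at 2 (9); swap ⇒ [7, 7, 8, 7, 9, 9, 5, 9, 9, 9]
j stops at 7 (9), i stops at 4 (9); swap ⇒ [7, 7, 8, 7, 9, 9, 5, 9, 9, 9]
j stops at 6 (5), i stops at 5 (9); swap ⇒ [7, 7, 8, 7, 9, 5, 9, 9, 9, 9]
j stops at 5, i stops at 6; i≥j ⇒ return 5. data=[7, 7, 8, 7, 9, 5, 9, 9, 9, 9]

5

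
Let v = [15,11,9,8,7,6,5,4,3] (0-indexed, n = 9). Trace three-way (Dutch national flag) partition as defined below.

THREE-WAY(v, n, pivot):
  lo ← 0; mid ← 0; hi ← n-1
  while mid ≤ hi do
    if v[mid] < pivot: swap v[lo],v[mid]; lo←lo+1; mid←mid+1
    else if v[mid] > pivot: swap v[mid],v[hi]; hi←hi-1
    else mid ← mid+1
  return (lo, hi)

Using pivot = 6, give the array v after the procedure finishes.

[3,4,5,6,7,8,9,11,15]

pivot = 6; lo=0, mid=0, hi=8
v[mid]=15>6: swap v[0],v[8]; hi=7 → [3,11,9,8,7,6,5,4,15]
v[mid]=3<6: swap v[0],v[0]; lo=1,mid=1 → [3,11,9,8,7,6,5,4,15]
v[mid]=11>6: swap v[1],v[7]; hi=6 → [3,4,9,8,7,6,5,11,15]
v[mid]=4<6: swap v[1],v[1]; lo=2,mid=2 → [3,4,9,8,7,6,5,11,15]
v[mid]=9>6: swap v[2],v[6]; hi=5 → [3,4,5,8,7,6,9,11,15]
v[mid]=5<6: swap v[2],v[2]; lo=3,mid=3 → [3,4,5,8,7,6,9,11,15]
v[mid]=8>6: swap v[3],v[5]; hi=4 → [3,4,5,6,7,8,9,11,15]
v[mid]=6=6: mid=4
v[mid]=7>6: swap v[4],v[4]; hi=3 → [3,4,5,6,7,8,9,11,15]
end: lo=3, hi=3; v = [3,4,5,6,7,8,9,11,15]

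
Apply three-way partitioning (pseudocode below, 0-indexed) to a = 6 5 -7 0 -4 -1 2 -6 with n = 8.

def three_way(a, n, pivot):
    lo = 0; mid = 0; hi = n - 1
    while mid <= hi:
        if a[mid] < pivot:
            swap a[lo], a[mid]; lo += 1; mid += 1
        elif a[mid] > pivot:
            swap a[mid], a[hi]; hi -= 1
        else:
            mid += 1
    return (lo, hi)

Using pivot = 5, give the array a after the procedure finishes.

pivot = 5; lo=0, mid=0, hi=7
a[mid]=6>5: swap a[0],a[7]; hi=6 → -6 5 -7 0 -4 -1 2 6
a[mid]=-6<5: swap a[0],a[0]; lo=1,mid=1 → -6 5 -7 0 -4 -1 2 6
a[mid]=5=5: mid=2
a[mid]=-7<5: swap a[1],a[2]; lo=2,mid=3 → -6 -7 5 0 -4 -1 2 6
a[mid]=0<5: swap a[2],a[3]; lo=3,mid=4 → -6 -7 0 5 -4 -1 2 6
a[mid]=-4<5: swap a[3],a[4]; lo=4,mid=5 → -6 -7 0 -4 5 -1 2 6
a[mid]=-1<5: swap a[4],a[5]; lo=5,mid=6 → -6 -7 0 -4 -1 5 2 6
a[mid]=2<5: swap a[5],a[6]; lo=6,mid=7 → -6 -7 0 -4 -1 2 5 6
end: lo=6, hi=6; a = -6 -7 0 -4 -1 2 5 6

-6 -7 0 -4 -1 2 5 6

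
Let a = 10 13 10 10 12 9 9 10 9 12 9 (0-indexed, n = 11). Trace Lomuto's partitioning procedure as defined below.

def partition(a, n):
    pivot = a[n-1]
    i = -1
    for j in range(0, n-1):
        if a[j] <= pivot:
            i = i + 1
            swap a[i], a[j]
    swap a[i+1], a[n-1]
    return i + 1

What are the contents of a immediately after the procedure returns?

pivot = a[10] = 9; i = -1
j=0: a[0]=10 > 9 → no swap
j=1: a[1]=13 > 9 → no swap
j=2: a[2]=10 > 9 → no swap
j=3: a[3]=10 > 9 → no swap
j=4: a[4]=12 > 9 → no swap
j=5: a[5]=9 ≤ 9 → i=0, swap a[0],a[5] → 9 13 10 10 12 10 9 10 9 12 9
j=6: a[6]=9 ≤ 9 → i=1, swap a[1],a[6] → 9 9 10 10 12 10 13 10 9 12 9
j=7: a[7]=10 > 9 → no swap
j=8: a[8]=9 ≤ 9 → i=2, swap a[2],a[8] → 9 9 9 10 12 10 13 10 10 12 9
j=9: a[9]=12 > 9 → no swap
final swap a[3],a[10] → 9 9 9 9 12 10 13 10 10 12 10; return 3

9 9 9 9 12 10 13 10 10 12 10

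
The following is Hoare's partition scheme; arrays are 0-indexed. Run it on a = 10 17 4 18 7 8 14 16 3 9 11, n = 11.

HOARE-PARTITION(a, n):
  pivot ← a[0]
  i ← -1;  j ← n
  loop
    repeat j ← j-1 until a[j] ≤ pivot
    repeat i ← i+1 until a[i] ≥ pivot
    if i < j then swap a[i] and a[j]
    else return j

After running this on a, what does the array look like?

pivot = a[0] = 10; i = -1, j = 11
j→9 (a[9]=9≤10), i→0 (a[0]=10≥10); i<j, swap → 9 17 4 18 7 8 14 16 3 10 11
j→8 (a[8]=3≤10), i→1 (a[1]=17≥10); i<j, swap → 9 3 4 18 7 8 14 16 17 10 11
j→5 (a[5]=8≤10), i→3 (a[3]=18≥10); i<j, swap → 9 3 4 8 7 18 14 16 17 10 11
j→4, i→5; i≥j, return j=4. a = 9 3 4 8 7 18 14 16 17 10 11

9 3 4 8 7 18 14 16 17 10 11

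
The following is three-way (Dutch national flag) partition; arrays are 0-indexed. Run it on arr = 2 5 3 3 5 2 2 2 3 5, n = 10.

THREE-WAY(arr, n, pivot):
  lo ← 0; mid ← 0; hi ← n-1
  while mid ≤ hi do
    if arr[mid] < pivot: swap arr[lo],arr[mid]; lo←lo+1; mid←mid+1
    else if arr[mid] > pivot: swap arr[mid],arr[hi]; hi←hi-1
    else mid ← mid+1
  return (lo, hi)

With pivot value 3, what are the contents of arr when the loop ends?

2 2 2 2 3 3 3 5 5 5

lo=0 mid=0 hi=9
2<3: swap(0,0), lo=1 mid=1 ⇒ 2 5 3 3 5 2 2 2 3 5
5>3: swap(1,9), hi=8 ⇒ 2 5 3 3 5 2 2 2 3 5
5>3: swap(1,8), hi=7 ⇒ 2 3 3 3 5 2 2 2 5 5
3=3: mid=2
3=3: mid=3
3=3: mid=4
5>3: swap(4,7), hi=6 ⇒ 2 3 3 3 2 2 2 5 5 5
2<3: swap(1,4), lo=2 mid=5 ⇒ 2 2 3 3 3 2 2 5 5 5
2<3: swap(2,5), lo=3 mid=6 ⇒ 2 2 2 3 3 3 2 5 5 5
2<3: swap(3,6), lo=4 mid=7 ⇒ 2 2 2 2 3 3 3 5 5 5
done. lo=4 hi=6; arr=2 2 2 2 3 3 3 5 5 5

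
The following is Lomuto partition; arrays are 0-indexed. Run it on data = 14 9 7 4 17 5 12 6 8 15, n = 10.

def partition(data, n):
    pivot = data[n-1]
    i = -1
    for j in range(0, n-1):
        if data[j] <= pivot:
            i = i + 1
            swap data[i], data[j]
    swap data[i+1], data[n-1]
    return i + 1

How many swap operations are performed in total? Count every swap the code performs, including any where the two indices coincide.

pivot = data[9] = 15; i = -1
j=0: data[0]=14 ≤ 15 → i=0, swap data[0],data[0] (no change) → 14 9 7 4 17 5 12 6 8 15
j=1: data[1]=9 ≤ 15 → i=1, swap data[1],data[1] (no change) → 14 9 7 4 17 5 12 6 8 15
j=2: data[2]=7 ≤ 15 → i=2, swap data[2],data[2] (no change) → 14 9 7 4 17 5 12 6 8 15
j=3: data[3]=4 ≤ 15 → i=3, swap data[3],data[3] (no change) → 14 9 7 4 17 5 12 6 8 15
j=4: data[4]=17 > 15 → no swap
j=5: data[5]=5 ≤ 15 → i=4, swap data[4],data[5] → 14 9 7 4 5 17 12 6 8 15
j=6: data[6]=12 ≤ 15 → i=5, swap data[5],data[6] → 14 9 7 4 5 12 17 6 8 15
j=7: data[7]=6 ≤ 15 → i=6, swap data[6],data[7] → 14 9 7 4 5 12 6 17 8 15
j=8: data[8]=8 ≤ 15 → i=7, swap data[7],data[8] → 14 9 7 4 5 12 6 8 17 15
final swap data[8],data[9] → 14 9 7 4 5 12 6 8 15 17; return 8

9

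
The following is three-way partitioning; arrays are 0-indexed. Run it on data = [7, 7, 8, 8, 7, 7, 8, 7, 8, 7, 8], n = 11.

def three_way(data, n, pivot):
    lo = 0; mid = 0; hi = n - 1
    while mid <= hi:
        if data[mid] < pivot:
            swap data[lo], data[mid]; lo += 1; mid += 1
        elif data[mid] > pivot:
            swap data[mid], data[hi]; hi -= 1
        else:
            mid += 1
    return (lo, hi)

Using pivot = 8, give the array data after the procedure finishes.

pivot = 8; lo=0, mid=0, hi=10
data[mid]=7<8: swap data[0],data[0]; lo=1,mid=1 → [7, 7, 8, 8, 7, 7, 8, 7, 8, 7, 8]
data[mid]=7<8: swap data[1],data[1]; lo=2,mid=2 → [7, 7, 8, 8, 7, 7, 8, 7, 8, 7, 8]
data[mid]=8=8: mid=3
data[mid]=8=8: mid=4
data[mid]=7<8: swap data[2],data[4]; lo=3,mid=5 → [7, 7, 7, 8, 8, 7, 8, 7, 8, 7, 8]
data[mid]=7<8: swap data[3],data[5]; lo=4,mid=6 → [7, 7, 7, 7, 8, 8, 8, 7, 8, 7, 8]
data[mid]=8=8: mid=7
data[mid]=7<8: swap data[4],data[7]; lo=5,mid=8 → [7, 7, 7, 7, 7, 8, 8, 8, 8, 7, 8]
data[mid]=8=8: mid=9
data[mid]=7<8: swap data[5],data[9]; lo=6,mid=10 → [7, 7, 7, 7, 7, 7, 8, 8, 8, 8, 8]
data[mid]=8=8: mid=11
end: lo=6, hi=10; data = [7, 7, 7, 7, 7, 7, 8, 8, 8, 8, 8]

[7, 7, 7, 7, 7, 7, 8, 8, 8, 8, 8]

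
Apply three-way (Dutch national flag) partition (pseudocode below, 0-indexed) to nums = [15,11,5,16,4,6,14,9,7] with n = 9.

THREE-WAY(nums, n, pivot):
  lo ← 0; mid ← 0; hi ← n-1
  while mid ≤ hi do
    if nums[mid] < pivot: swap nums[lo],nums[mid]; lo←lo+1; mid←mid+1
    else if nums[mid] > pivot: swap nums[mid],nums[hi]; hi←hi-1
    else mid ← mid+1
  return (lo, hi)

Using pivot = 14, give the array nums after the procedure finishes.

[7,11,5,9,4,6,14,16,15]

pivot = 14; lo=0, mid=0, hi=8
nums[mid]=15>14: swap nums[0],nums[8]; hi=7 → [7,11,5,16,4,6,14,9,15]
nums[mid]=7<14: swap nums[0],nums[0]; lo=1,mid=1 → [7,11,5,16,4,6,14,9,15]
nums[mid]=11<14: swap nums[1],nums[1]; lo=2,mid=2 → [7,11,5,16,4,6,14,9,15]
nums[mid]=5<14: swap nums[2],nums[2]; lo=3,mid=3 → [7,11,5,16,4,6,14,9,15]
nums[mid]=16>14: swap nums[3],nums[7]; hi=6 → [7,11,5,9,4,6,14,16,15]
nums[mid]=9<14: swap nums[3],nums[3]; lo=4,mid=4 → [7,11,5,9,4,6,14,16,15]
nums[mid]=4<14: swap nums[4],nums[4]; lo=5,mid=5 → [7,11,5,9,4,6,14,16,15]
nums[mid]=6<14: swap nums[5],nums[5]; lo=6,mid=6 → [7,11,5,9,4,6,14,16,15]
nums[mid]=14=14: mid=7
end: lo=6, hi=6; nums = [7,11,5,9,4,6,14,16,15]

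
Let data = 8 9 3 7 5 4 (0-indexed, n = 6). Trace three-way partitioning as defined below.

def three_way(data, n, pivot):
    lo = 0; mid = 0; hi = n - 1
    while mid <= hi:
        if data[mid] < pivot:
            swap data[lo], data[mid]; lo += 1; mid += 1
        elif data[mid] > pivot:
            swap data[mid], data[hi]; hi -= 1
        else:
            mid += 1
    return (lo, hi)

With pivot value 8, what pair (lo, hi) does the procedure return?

(4, 4)

lo=0 mid=0 hi=5
8=8: mid=1
9>8: swap(1,5), hi=4 ⇒ 8 4 3 7 5 9
4<8: swap(0,1), lo=1 mid=2 ⇒ 4 8 3 7 5 9
3<8: swap(1,2), lo=2 mid=3 ⇒ 4 3 8 7 5 9
7<8: swap(2,3), lo=3 mid=4 ⇒ 4 3 7 8 5 9
5<8: swap(3,4), lo=4 mid=5 ⇒ 4 3 7 5 8 9
done. lo=4 hi=4; data=4 3 7 5 8 9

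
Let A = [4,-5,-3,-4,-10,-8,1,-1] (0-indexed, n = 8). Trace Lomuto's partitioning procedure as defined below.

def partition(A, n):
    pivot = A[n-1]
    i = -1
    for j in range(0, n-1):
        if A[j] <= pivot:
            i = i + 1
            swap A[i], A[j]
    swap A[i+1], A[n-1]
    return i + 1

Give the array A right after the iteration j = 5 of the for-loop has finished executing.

pivot=-1, i=-1
j=0: 4>-1, skip
j=1: -5≤-1, i=0, swap(0,1) ⇒ [-5,4,-3,-4,-10,-8,1,-1]
j=2: -3≤-1, i=1, swap(1,2) ⇒ [-5,-3,4,-4,-10,-8,1,-1]
j=3: -4≤-1, i=2, swap(2,3) ⇒ [-5,-3,-4,4,-10,-8,1,-1]
j=4: -10≤-1, i=3, swap(3,4) ⇒ [-5,-3,-4,-10,4,-8,1,-1]
j=5: -8≤-1, i=4, swap(4,5) ⇒ [-5,-3,-4,-10,-8,4,1,-1]
(after j=5) A = [-5,-3,-4,-10,-8,4,1,-1]

[-5,-3,-4,-10,-8,4,1,-1]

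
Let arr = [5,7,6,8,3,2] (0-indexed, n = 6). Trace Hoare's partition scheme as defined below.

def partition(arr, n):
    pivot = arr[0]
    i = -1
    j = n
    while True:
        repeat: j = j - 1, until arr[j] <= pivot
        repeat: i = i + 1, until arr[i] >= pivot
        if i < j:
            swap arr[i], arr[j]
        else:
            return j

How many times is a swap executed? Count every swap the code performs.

2

pivot = arr[0] = 5; i = -1, j = 6
j→5 (arr[5]=2≤5), i→0 (arr[0]=5≥5); i<j, swap → [2,7,6,8,3,5]
j→4 (arr[4]=3≤5), i→1 (arr[1]=7≥5); i<j, swap → [2,3,6,8,7,5]
j→1, i→2; i≥j, return j=1. arr = [2,3,6,8,7,5]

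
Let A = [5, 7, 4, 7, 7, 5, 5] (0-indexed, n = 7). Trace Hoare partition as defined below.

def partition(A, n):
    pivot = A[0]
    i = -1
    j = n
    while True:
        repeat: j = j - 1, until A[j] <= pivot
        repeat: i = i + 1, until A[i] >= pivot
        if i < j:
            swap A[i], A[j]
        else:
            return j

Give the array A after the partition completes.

pivot=5
j stops at 6 (5), i stops at 0 (5); swap ⇒ [5, 7, 4, 7, 7, 5, 5]
j stops at 5 (5), i stops at 1 (7); swap ⇒ [5, 5, 4, 7, 7, 7, 5]
j stops at 2, i stops at 3; i≥j ⇒ return 2. A=[5, 5, 4, 7, 7, 7, 5]

[5, 5, 4, 7, 7, 7, 5]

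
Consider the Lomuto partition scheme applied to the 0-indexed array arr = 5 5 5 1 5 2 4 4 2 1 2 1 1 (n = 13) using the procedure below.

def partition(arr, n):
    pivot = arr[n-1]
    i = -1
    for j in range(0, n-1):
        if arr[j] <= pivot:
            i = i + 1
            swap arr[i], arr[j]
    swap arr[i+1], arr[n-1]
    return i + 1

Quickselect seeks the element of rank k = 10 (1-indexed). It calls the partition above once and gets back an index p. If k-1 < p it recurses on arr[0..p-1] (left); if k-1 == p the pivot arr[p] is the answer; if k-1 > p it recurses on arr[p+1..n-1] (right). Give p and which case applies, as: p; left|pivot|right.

3; right

pivot=1, i=-1
j=0: 5>1, skip
j=1: 5>1, skip
j=2: 5>1, skip
j=3: 1≤1, i=0, swap(0,3) ⇒ 1 5 5 5 5 2 4 4 2 1 2 1 1
j=4: 5>1, skip
j=5: 2>1, skip
j=6: 4>1, skip
j=7: 4>1, skip
j=8: 2>1, skip
j=9: 1≤1, i=1, swap(1,9) ⇒ 1 1 5 5 5 2 4 4 2 5 2 1 1
j=10: 2>1, skip
j=11: 1≤1, i=2, swap(2,11) ⇒ 1 1 1 5 5 2 4 4 2 5 2 5 1
swap(3,12) ⇒ 1 1 1 1 5 2 4 4 2 5 2 5 5; return 3
p = 3; k-1 = 9 > 3 ⇒ right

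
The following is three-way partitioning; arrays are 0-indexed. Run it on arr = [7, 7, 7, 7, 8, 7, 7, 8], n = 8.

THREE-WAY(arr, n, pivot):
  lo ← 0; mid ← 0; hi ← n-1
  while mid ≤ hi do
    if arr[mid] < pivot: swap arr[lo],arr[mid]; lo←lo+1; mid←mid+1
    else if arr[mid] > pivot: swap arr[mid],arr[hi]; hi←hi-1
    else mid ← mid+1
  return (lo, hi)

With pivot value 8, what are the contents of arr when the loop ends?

[7, 7, 7, 7, 7, 7, 8, 8]

pivot = 8; lo=0, mid=0, hi=7
arr[mid]=7<8: swap arr[0],arr[0]; lo=1,mid=1 → [7, 7, 7, 7, 8, 7, 7, 8]
arr[mid]=7<8: swap arr[1],arr[1]; lo=2,mid=2 → [7, 7, 7, 7, 8, 7, 7, 8]
arr[mid]=7<8: swap arr[2],arr[2]; lo=3,mid=3 → [7, 7, 7, 7, 8, 7, 7, 8]
arr[mid]=7<8: swap arr[3],arr[3]; lo=4,mid=4 → [7, 7, 7, 7, 8, 7, 7, 8]
arr[mid]=8=8: mid=5
arr[mid]=7<8: swap arr[4],arr[5]; lo=5,mid=6 → [7, 7, 7, 7, 7, 8, 7, 8]
arr[mid]=7<8: swap arr[5],arr[6]; lo=6,mid=7 → [7, 7, 7, 7, 7, 7, 8, 8]
arr[mid]=8=8: mid=8
end: lo=6, hi=7; arr = [7, 7, 7, 7, 7, 7, 8, 8]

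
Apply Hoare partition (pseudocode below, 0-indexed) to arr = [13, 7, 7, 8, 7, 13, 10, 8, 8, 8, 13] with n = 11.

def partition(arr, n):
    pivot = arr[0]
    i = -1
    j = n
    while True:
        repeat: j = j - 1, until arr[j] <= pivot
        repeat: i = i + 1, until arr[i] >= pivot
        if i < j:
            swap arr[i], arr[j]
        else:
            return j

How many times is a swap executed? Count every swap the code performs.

pivot = arr[0] = 13; i = -1, j = 11
j→10 (arr[10]=13≤13), i→0 (arr[0]=13≥13); i<j, swap → [13, 7, 7, 8, 7, 13, 10, 8, 8, 8, 13]
j→9 (arr[9]=8≤13), i→5 (arr[5]=13≥13); i<j, swap → [13, 7, 7, 8, 7, 8, 10, 8, 8, 13, 13]
j→8, i→9; i≥j, return j=8. arr = [13, 7, 7, 8, 7, 8, 10, 8, 8, 13, 13]

2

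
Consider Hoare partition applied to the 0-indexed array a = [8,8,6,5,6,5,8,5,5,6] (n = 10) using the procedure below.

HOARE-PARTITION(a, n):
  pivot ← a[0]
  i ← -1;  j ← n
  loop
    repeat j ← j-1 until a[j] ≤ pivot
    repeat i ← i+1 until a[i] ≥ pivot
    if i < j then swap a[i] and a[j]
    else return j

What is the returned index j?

6

pivot=8
j stops at 9 (6), i stops at 0 (8); swap ⇒ [6,8,6,5,6,5,8,5,5,8]
j stops at 8 (5), i stops at 1 (8); swap ⇒ [6,5,6,5,6,5,8,5,8,8]
j stops at 7 (5), i stops at 6 (8); swap ⇒ [6,5,6,5,6,5,5,8,8,8]
j stops at 6, i stops at 7; i≥j ⇒ return 6. a=[6,5,6,5,6,5,5,8,8,8]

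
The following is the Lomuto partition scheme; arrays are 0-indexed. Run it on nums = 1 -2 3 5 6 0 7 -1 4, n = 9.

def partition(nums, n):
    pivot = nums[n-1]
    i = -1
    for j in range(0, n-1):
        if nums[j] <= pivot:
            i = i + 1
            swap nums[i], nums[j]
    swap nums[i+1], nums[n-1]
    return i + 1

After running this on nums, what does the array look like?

pivot = nums[8] = 4; i = -1
j=0: nums[0]=1 ≤ 4 → i=0, swap nums[0],nums[0] (no change) → 1 -2 3 5 6 0 7 -1 4
j=1: nums[1]=-2 ≤ 4 → i=1, swap nums[1],nums[1] (no change) → 1 -2 3 5 6 0 7 -1 4
j=2: nums[2]=3 ≤ 4 → i=2, swap nums[2],nums[2] (no change) → 1 -2 3 5 6 0 7 -1 4
j=3: nums[3]=5 > 4 → no swap
j=4: nums[4]=6 > 4 → no swap
j=5: nums[5]=0 ≤ 4 → i=3, swap nums[3],nums[5] → 1 -2 3 0 6 5 7 -1 4
j=6: nums[6]=7 > 4 → no swap
j=7: nums[7]=-1 ≤ 4 → i=4, swap nums[4],nums[7] → 1 -2 3 0 -1 5 7 6 4
final swap nums[5],nums[8] → 1 -2 3 0 -1 4 7 6 5; return 5

1 -2 3 0 -1 4 7 6 5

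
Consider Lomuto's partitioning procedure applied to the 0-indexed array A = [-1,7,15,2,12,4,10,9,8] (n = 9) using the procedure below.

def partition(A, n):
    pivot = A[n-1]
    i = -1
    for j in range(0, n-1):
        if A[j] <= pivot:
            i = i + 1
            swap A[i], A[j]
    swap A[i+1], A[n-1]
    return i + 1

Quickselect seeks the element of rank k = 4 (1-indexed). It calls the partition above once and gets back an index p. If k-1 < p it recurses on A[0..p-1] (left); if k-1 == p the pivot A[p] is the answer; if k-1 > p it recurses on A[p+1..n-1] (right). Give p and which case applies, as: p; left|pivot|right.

pivot=8, i=-1
j=0: -1≤8, i=0, swap(0,0) ⇒ [-1,7,15,2,12,4,10,9,8]
j=1: 7≤8, i=1, swap(1,1) ⇒ [-1,7,15,2,12,4,10,9,8]
j=2: 15>8, skip
j=3: 2≤8, i=2, swap(2,3) ⇒ [-1,7,2,15,12,4,10,9,8]
j=4: 12>8, skip
j=5: 4≤8, i=3, swap(3,5) ⇒ [-1,7,2,4,12,15,10,9,8]
j=6: 10>8, skip
j=7: 9>8, skip
swap(4,8) ⇒ [-1,7,2,4,8,15,10,9,12]; return 4
p = 4; k-1 = 3 < 4 ⇒ left

4; left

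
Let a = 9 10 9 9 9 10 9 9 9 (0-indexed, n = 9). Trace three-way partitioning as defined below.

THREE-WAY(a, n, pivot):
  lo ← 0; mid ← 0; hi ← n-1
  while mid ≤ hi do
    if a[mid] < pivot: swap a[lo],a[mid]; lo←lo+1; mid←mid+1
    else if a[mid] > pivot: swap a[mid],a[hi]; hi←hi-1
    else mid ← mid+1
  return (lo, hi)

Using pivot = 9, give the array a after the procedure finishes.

pivot = 9; lo=0, mid=0, hi=8
a[mid]=9=9: mid=1
a[mid]=10>9: swap a[1],a[8]; hi=7 → 9 9 9 9 9 10 9 9 10
a[mid]=9=9: mid=2
a[mid]=9=9: mid=3
a[mid]=9=9: mid=4
a[mid]=9=9: mid=5
a[mid]=10>9: swap a[5],a[7]; hi=6 → 9 9 9 9 9 9 9 10 10
a[mid]=9=9: mid=6
a[mid]=9=9: mid=7
end: lo=0, hi=6; a = 9 9 9 9 9 9 9 10 10

9 9 9 9 9 9 9 10 10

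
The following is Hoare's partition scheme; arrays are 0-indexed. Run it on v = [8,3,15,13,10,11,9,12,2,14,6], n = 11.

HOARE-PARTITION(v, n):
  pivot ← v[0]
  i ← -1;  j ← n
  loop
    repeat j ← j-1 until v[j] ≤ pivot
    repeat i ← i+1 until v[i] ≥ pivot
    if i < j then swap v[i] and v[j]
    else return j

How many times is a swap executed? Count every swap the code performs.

pivot=8
j stops at 10 (6), i stops at 0 (8); swap ⇒ [6,3,15,13,10,11,9,12,2,14,8]
j stops at 8 (2), i stops at 2 (15); swap ⇒ [6,3,2,13,10,11,9,12,15,14,8]
j stops at 2, i stops at 3; i≥j ⇒ return 2. v=[6,3,2,13,10,11,9,12,15,14,8]

2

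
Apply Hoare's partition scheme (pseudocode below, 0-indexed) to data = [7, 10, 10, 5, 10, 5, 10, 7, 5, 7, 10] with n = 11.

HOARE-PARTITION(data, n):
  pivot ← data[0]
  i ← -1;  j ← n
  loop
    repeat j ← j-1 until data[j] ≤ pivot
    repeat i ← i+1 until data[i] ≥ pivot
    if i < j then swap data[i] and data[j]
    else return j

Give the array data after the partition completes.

pivot = data[0] = 7; i = -1, j = 11
j→9 (data[9]=7≤7), i→0 (data[0]=7≥7); i<j, swap → [7, 10, 10, 5, 10, 5, 10, 7, 5, 7, 10]
j→8 (data[8]=5≤7), i→1 (data[1]=10≥7); i<j, swap → [7, 5, 10, 5, 10, 5, 10, 7, 10, 7, 10]
j→7 (data[7]=7≤7), i→2 (data[2]=10≥7); i<j, swap → [7, 5, 7, 5, 10, 5, 10, 10, 10, 7, 10]
j→5 (data[5]=5≤7), i→4 (data[4]=10≥7); i<j, swap → [7, 5, 7, 5, 5, 10, 10, 10, 10, 7, 10]
j→4, i→5; i≥j, return j=4. data = [7, 5, 7, 5, 5, 10, 10, 10, 10, 7, 10]

[7, 5, 7, 5, 5, 10, 10, 10, 10, 7, 10]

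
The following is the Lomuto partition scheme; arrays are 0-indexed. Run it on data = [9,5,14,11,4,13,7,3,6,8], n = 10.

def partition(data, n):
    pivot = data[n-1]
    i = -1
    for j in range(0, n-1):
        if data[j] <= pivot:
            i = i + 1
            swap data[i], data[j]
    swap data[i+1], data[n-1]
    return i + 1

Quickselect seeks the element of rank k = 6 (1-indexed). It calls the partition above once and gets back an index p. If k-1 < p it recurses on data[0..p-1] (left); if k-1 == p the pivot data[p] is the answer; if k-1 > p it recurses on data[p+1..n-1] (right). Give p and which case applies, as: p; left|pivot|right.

5; pivot

pivot = data[9] = 8; i = -1
j=0: data[0]=9 > 8 → no swap
j=1: data[1]=5 ≤ 8 → i=0, swap data[0],data[1] → [5,9,14,11,4,13,7,3,6,8]
j=2: data[2]=14 > 8 → no swap
j=3: data[3]=11 > 8 → no swap
j=4: data[4]=4 ≤ 8 → i=1, swap data[1],data[4] → [5,4,14,11,9,13,7,3,6,8]
j=5: data[5]=13 > 8 → no swap
j=6: data[6]=7 ≤ 8 → i=2, swap data[2],data[6] → [5,4,7,11,9,13,14,3,6,8]
j=7: data[7]=3 ≤ 8 → i=3, swap data[3],data[7] → [5,4,7,3,9,13,14,11,6,8]
j=8: data[8]=6 ≤ 8 → i=4, swap data[4],data[8] → [5,4,7,3,6,13,14,11,9,8]
final swap data[5],data[9] → [5,4,7,3,6,8,14,11,9,13]; return 5
p = 5; k-1 = 5 == 5 ⇒ pivot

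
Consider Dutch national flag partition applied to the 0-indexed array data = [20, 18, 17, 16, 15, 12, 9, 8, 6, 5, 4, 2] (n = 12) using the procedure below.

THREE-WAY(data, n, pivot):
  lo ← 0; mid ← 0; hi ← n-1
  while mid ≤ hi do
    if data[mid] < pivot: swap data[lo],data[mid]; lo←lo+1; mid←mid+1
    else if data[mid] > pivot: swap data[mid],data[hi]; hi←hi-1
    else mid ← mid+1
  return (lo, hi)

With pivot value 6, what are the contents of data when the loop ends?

pivot = 6; lo=0, mid=0, hi=11
data[mid]=20>6: swap data[0],data[11]; hi=10 → [2, 18, 17, 16, 15, 12, 9, 8, 6, 5, 4, 20]
data[mid]=2<6: swap data[0],data[0]; lo=1,mid=1 → [2, 18, 17, 16, 15, 12, 9, 8, 6, 5, 4, 20]
data[mid]=18>6: swap data[1],data[10]; hi=9 → [2, 4, 17, 16, 15, 12, 9, 8, 6, 5, 18, 20]
data[mid]=4<6: swap data[1],data[1]; lo=2,mid=2 → [2, 4, 17, 16, 15, 12, 9, 8, 6, 5, 18, 20]
data[mid]=17>6: swap data[2],data[9]; hi=8 → [2, 4, 5, 16, 15, 12, 9, 8, 6, 17, 18, 20]
data[mid]=5<6: swap data[2],data[2]; lo=3,mid=3 → [2, 4, 5, 16, 15, 12, 9, 8, 6, 17, 18, 20]
data[mid]=16>6: swap data[3],data[8]; hi=7 → [2, 4, 5, 6, 15, 12, 9, 8, 16, 17, 18, 20]
data[mid]=6=6: mid=4
data[mid]=15>6: swap data[4],data[7]; hi=6 → [2, 4, 5, 6, 8, 12, 9, 15, 16, 17, 18, 20]
data[mid]=8>6: swap data[4],data[6]; hi=5 → [2, 4, 5, 6, 9, 12, 8, 15, 16, 17, 18, 20]
data[mid]=9>6: swap data[4],data[5]; hi=4 → [2, 4, 5, 6, 12, 9, 8, 15, 16, 17, 18, 20]
data[mid]=12>6: swap data[4],data[4]; hi=3 → [2, 4, 5, 6, 12, 9, 8, 15, 16, 17, 18, 20]
end: lo=3, hi=3; data = [2, 4, 5, 6, 12, 9, 8, 15, 16, 17, 18, 20]

[2, 4, 5, 6, 12, 9, 8, 15, 16, 17, 18, 20]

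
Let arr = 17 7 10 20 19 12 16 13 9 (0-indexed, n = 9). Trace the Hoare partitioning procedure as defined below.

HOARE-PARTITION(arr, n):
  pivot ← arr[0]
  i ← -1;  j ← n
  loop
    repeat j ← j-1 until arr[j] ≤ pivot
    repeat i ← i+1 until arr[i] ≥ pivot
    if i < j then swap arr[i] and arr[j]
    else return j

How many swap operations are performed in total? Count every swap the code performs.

3

pivot=17
j stops at 8 (9), i stops at 0 (17); swap ⇒ 9 7 10 20 19 12 16 13 17
j stops at 7 (13), i stops at 3 (20); swap ⇒ 9 7 10 13 19 12 16 20 17
j stops at 6 (16), i stops at 4 (19); swap ⇒ 9 7 10 13 16 12 19 20 17
j stops at 5, i stops at 6; i≥j ⇒ return 5. arr=9 7 10 13 16 12 19 20 17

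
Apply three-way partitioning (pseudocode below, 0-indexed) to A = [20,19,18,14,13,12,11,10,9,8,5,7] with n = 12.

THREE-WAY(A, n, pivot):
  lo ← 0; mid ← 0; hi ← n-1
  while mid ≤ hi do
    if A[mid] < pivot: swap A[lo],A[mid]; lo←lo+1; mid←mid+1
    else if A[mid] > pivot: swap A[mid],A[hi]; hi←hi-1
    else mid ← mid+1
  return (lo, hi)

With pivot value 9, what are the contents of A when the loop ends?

pivot = 9; lo=0, mid=0, hi=11
A[mid]=20>9: swap A[0],A[11]; hi=10 → [7,19,18,14,13,12,11,10,9,8,5,20]
A[mid]=7<9: swap A[0],A[0]; lo=1,mid=1 → [7,19,18,14,13,12,11,10,9,8,5,20]
A[mid]=19>9: swap A[1],A[10]; hi=9 → [7,5,18,14,13,12,11,10,9,8,19,20]
A[mid]=5<9: swap A[1],A[1]; lo=2,mid=2 → [7,5,18,14,13,12,11,10,9,8,19,20]
A[mid]=18>9: swap A[2],A[9]; hi=8 → [7,5,8,14,13,12,11,10,9,18,19,20]
A[mid]=8<9: swap A[2],A[2]; lo=3,mid=3 → [7,5,8,14,13,12,11,10,9,18,19,20]
A[mid]=14>9: swap A[3],A[8]; hi=7 → [7,5,8,9,13,12,11,10,14,18,19,20]
A[mid]=9=9: mid=4
A[mid]=13>9: swap A[4],A[7]; hi=6 → [7,5,8,9,10,12,11,13,14,18,19,20]
A[mid]=10>9: swap A[4],A[6]; hi=5 → [7,5,8,9,11,12,10,13,14,18,19,20]
A[mid]=11>9: swap A[4],A[5]; hi=4 → [7,5,8,9,12,11,10,13,14,18,19,20]
A[mid]=12>9: swap A[4],A[4]; hi=3 → [7,5,8,9,12,11,10,13,14,18,19,20]
end: lo=3, hi=3; A = [7,5,8,9,12,11,10,13,14,18,19,20]

[7,5,8,9,12,11,10,13,14,18,19,20]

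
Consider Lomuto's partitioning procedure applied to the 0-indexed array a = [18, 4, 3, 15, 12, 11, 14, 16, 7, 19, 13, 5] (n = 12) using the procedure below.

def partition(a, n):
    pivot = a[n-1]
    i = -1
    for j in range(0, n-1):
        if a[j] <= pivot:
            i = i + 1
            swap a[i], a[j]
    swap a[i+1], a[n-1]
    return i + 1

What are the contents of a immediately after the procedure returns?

pivot=5, i=-1
j=0: 18>5, skip
j=1: 4≤5, i=0, swap(0,1) ⇒ [4, 18, 3, 15, 12, 11, 14, 16, 7, 19, 13, 5]
j=2: 3≤5, i=1, swap(1,2) ⇒ [4, 3, 18, 15, 12, 11, 14, 16, 7, 19, 13, 5]
j=3: 15>5, skip
j=4: 12>5, skip
j=5: 11>5, skip
j=6: 14>5, skip
j=7: 16>5, skip
j=8: 7>5, skip
j=9: 19>5, skip
j=10: 13>5, skip
swap(2,11) ⇒ [4, 3, 5, 15, 12, 11, 14, 16, 7, 19, 13, 18]; return 2

[4, 3, 5, 15, 12, 11, 14, 16, 7, 19, 13, 18]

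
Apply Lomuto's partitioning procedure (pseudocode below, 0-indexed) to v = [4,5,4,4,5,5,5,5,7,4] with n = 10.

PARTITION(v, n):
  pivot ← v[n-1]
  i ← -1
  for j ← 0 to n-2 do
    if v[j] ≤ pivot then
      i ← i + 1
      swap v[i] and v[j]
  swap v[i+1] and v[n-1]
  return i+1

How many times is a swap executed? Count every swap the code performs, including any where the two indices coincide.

pivot = v[9] = 4; i = -1
j=0: v[0]=4 ≤ 4 → i=0, swap v[0],v[0] (no change) → [4,5,4,4,5,5,5,5,7,4]
j=1: v[1]=5 > 4 → no swap
j=2: v[2]=4 ≤ 4 → i=1, swap v[1],v[2] → [4,4,5,4,5,5,5,5,7,4]
j=3: v[3]=4 ≤ 4 → i=2, swap v[2],v[3] → [4,4,4,5,5,5,5,5,7,4]
j=4: v[4]=5 > 4 → no swap
j=5: v[5]=5 > 4 → no swap
j=6: v[6]=5 > 4 → no swap
j=7: v[7]=5 > 4 → no swap
j=8: v[8]=7 > 4 → no swap
final swap v[3],v[9] → [4,4,4,4,5,5,5,5,7,5]; return 3

4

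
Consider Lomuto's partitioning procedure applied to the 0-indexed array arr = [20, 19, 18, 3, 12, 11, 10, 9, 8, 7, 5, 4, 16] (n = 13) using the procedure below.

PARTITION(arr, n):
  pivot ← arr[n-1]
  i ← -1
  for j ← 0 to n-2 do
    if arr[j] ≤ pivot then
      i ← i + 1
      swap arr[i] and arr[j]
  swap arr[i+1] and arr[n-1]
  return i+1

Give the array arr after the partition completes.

pivot = arr[12] = 16; i = -1
j=0: arr[0]=20 > 16 → no swap
j=1: arr[1]=19 > 16 → no swap
j=2: arr[2]=18 > 16 → no swap
j=3: arr[3]=3 ≤ 16 → i=0, swap arr[0],arr[3] → [3, 19, 18, 20, 12, 11, 10, 9, 8, 7, 5, 4, 16]
j=4: arr[4]=12 ≤ 16 → i=1, swap arr[1],arr[4] → [3, 12, 18, 20, 19, 11, 10, 9, 8, 7, 5, 4, 16]
j=5: arr[5]=11 ≤ 16 → i=2, swap arr[2],arr[5] → [3, 12, 11, 20, 19, 18, 10, 9, 8, 7, 5, 4, 16]
j=6: arr[6]=10 ≤ 16 → i=3, swap arr[3],arr[6] → [3, 12, 11, 10, 19, 18, 20, 9, 8, 7, 5, 4, 16]
j=7: arr[7]=9 ≤ 16 → i=4, swap arr[4],arr[7] → [3, 12, 11, 10, 9, 18, 20, 19, 8, 7, 5, 4, 16]
j=8: arr[8]=8 ≤ 16 → i=5, swap arr[5],arr[8] → [3, 12, 11, 10, 9, 8, 20, 19, 18, 7, 5, 4, 16]
j=9: arr[9]=7 ≤ 16 → i=6, swap arr[6],arr[9] → [3, 12, 11, 10, 9, 8, 7, 19, 18, 20, 5, 4, 16]
j=10: arr[10]=5 ≤ 16 → i=7, swap arr[7],arr[10] → [3, 12, 11, 10, 9, 8, 7, 5, 18, 20, 19, 4, 16]
j=11: arr[11]=4 ≤ 16 → i=8, swap arr[8],arr[11] → [3, 12, 11, 10, 9, 8, 7, 5, 4, 20, 19, 18, 16]
final swap arr[9],arr[12] → [3, 12, 11, 10, 9, 8, 7, 5, 4, 16, 19, 18, 20]; return 9

[3, 12, 11, 10, 9, 8, 7, 5, 4, 16, 19, 18, 20]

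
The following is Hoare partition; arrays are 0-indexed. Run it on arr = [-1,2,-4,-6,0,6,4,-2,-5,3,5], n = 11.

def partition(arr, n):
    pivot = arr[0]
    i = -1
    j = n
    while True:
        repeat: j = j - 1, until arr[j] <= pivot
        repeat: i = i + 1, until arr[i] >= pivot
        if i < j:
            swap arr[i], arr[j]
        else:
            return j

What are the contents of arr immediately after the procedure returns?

[-5,-2,-4,-6,0,6,4,2,-1,3,5]

pivot = arr[0] = -1; i = -1, j = 11
j→8 (arr[8]=-5≤-1), i→0 (arr[0]=-1≥-1); i<j, swap → [-5,2,-4,-6,0,6,4,-2,-1,3,5]
j→7 (arr[7]=-2≤-1), i→1 (arr[1]=2≥-1); i<j, swap → [-5,-2,-4,-6,0,6,4,2,-1,3,5]
j→3, i→4; i≥j, return j=3. arr = [-5,-2,-4,-6,0,6,4,2,-1,3,5]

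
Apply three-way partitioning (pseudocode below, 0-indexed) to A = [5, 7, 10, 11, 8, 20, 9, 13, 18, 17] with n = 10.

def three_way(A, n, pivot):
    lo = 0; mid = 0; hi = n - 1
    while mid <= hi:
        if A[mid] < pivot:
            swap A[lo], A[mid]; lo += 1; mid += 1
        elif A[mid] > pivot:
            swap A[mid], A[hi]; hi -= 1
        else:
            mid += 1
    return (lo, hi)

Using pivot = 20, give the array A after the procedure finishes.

lo=0 mid=0 hi=9
5<20: swap(0,0), lo=1 mid=1 ⇒ [5, 7, 10, 11, 8, 20, 9, 13, 18, 17]
7<20: swap(1,1), lo=2 mid=2 ⇒ [5, 7, 10, 11, 8, 20, 9, 13, 18, 17]
10<20: swap(2,2), lo=3 mid=3 ⇒ [5, 7, 10, 11, 8, 20, 9, 13, 18, 17]
11<20: swap(3,3), lo=4 mid=4 ⇒ [5, 7, 10, 11, 8, 20, 9, 13, 18, 17]
8<20: swap(4,4), lo=5 mid=5 ⇒ [5, 7, 10, 11, 8, 20, 9, 13, 18, 17]
20=20: mid=6
9<20: swap(5,6), lo=6 mid=7 ⇒ [5, 7, 10, 11, 8, 9, 20, 13, 18, 17]
13<20: swap(6,7), lo=7 mid=8 ⇒ [5, 7, 10, 11, 8, 9, 13, 20, 18, 17]
18<20: swap(7,8), lo=8 mid=9 ⇒ [5, 7, 10, 11, 8, 9, 13, 18, 20, 17]
17<20: swap(8,9), lo=9 mid=10 ⇒ [5, 7, 10, 11, 8, 9, 13, 18, 17, 20]
done. lo=9 hi=9; A=[5, 7, 10, 11, 8, 9, 13, 18, 17, 20]

[5, 7, 10, 11, 8, 9, 13, 18, 17, 20]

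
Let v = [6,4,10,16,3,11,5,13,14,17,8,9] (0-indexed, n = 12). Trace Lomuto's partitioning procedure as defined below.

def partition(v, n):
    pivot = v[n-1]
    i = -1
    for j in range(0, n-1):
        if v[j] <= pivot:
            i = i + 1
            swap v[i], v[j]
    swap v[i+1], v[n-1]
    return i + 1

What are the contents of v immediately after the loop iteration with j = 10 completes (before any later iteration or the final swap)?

[6,4,3,5,8,11,16,13,14,17,10,9]

pivot = v[11] = 9; i = -1
j=0: v[0]=6 ≤ 9 → i=0, swap v[0],v[0] (no change) → [6,4,10,16,3,11,5,13,14,17,8,9]
j=1: v[1]=4 ≤ 9 → i=1, swap v[1],v[1] (no change) → [6,4,10,16,3,11,5,13,14,17,8,9]
j=2: v[2]=10 > 9 → no swap
j=3: v[3]=16 > 9 → no swap
j=4: v[4]=3 ≤ 9 → i=2, swap v[2],v[4] → [6,4,3,16,10,11,5,13,14,17,8,9]
j=5: v[5]=11 > 9 → no swap
j=6: v[6]=5 ≤ 9 → i=3, swap v[3],v[6] → [6,4,3,5,10,11,16,13,14,17,8,9]
j=7: v[7]=13 > 9 → no swap
j=8: v[8]=14 > 9 → no swap
j=9: v[9]=17 > 9 → no swap
j=10: v[10]=8 ≤ 9 → i=4, swap v[4],v[10] → [6,4,3,5,8,11,16,13,14,17,10,9]
(after j=10) v = [6,4,3,5,8,11,16,13,14,17,10,9]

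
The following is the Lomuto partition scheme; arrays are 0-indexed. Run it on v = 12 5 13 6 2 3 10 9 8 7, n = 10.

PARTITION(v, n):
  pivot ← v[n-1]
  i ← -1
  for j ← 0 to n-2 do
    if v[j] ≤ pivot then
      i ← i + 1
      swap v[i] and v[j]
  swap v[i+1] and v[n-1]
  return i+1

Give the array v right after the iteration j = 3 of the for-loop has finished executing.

5 6 13 12 2 3 10 9 8 7

pivot = v[9] = 7; i = -1
j=0: v[0]=12 > 7 → no swap
j=1: v[1]=5 ≤ 7 → i=0, swap v[0],v[1] → 5 12 13 6 2 3 10 9 8 7
j=2: v[2]=13 > 7 → no swap
j=3: v[3]=6 ≤ 7 → i=1, swap v[1],v[3] → 5 6 13 12 2 3 10 9 8 7
(after j=3) v = 5 6 13 12 2 3 10 9 8 7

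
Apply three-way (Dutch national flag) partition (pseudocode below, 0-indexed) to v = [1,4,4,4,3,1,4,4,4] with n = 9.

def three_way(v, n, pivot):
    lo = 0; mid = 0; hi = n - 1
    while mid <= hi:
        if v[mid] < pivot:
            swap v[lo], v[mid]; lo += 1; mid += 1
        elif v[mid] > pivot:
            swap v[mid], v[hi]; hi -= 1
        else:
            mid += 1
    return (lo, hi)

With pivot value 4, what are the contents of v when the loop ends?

[1,3,1,4,4,4,4,4,4]

pivot = 4; lo=0, mid=0, hi=8
v[mid]=1<4: swap v[0],v[0]; lo=1,mid=1 → [1,4,4,4,3,1,4,4,4]
v[mid]=4=4: mid=2
v[mid]=4=4: mid=3
v[mid]=4=4: mid=4
v[mid]=3<4: swap v[1],v[4]; lo=2,mid=5 → [1,3,4,4,4,1,4,4,4]
v[mid]=1<4: swap v[2],v[5]; lo=3,mid=6 → [1,3,1,4,4,4,4,4,4]
v[mid]=4=4: mid=7
v[mid]=4=4: mid=8
v[mid]=4=4: mid=9
end: lo=3, hi=8; v = [1,3,1,4,4,4,4,4,4]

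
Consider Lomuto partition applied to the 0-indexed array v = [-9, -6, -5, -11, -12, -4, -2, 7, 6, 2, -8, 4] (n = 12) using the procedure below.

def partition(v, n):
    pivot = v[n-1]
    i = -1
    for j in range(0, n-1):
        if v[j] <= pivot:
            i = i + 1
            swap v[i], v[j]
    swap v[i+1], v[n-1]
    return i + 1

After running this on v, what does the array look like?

pivot = v[11] = 4; i = -1
j=0: v[0]=-9 ≤ 4 → i=0, swap v[0],v[0] (no change) → [-9, -6, -5, -11, -12, -4, -2, 7, 6, 2, -8, 4]
j=1: v[1]=-6 ≤ 4 → i=1, swap v[1],v[1] (no change) → [-9, -6, -5, -11, -12, -4, -2, 7, 6, 2, -8, 4]
j=2: v[2]=-5 ≤ 4 → i=2, swap v[2],v[2] (no change) → [-9, -6, -5, -11, -12, -4, -2, 7, 6, 2, -8, 4]
j=3: v[3]=-11 ≤ 4 → i=3, swap v[3],v[3] (no change) → [-9, -6, -5, -11, -12, -4, -2, 7, 6, 2, -8, 4]
j=4: v[4]=-12 ≤ 4 → i=4, swap v[4],v[4] (no change) → [-9, -6, -5, -11, -12, -4, -2, 7, 6, 2, -8, 4]
j=5: v[5]=-4 ≤ 4 → i=5, swap v[5],v[5] (no change) → [-9, -6, -5, -11, -12, -4, -2, 7, 6, 2, -8, 4]
j=6: v[6]=-2 ≤ 4 → i=6, swap v[6],v[6] (no change) → [-9, -6, -5, -11, -12, -4, -2, 7, 6, 2, -8, 4]
j=7: v[7]=7 > 4 → no swap
j=8: v[8]=6 > 4 → no swap
j=9: v[9]=2 ≤ 4 → i=7, swap v[7],v[9] → [-9, -6, -5, -11, -12, -4, -2, 2, 6, 7, -8, 4]
j=10: v[10]=-8 ≤ 4 → i=8, swap v[8],v[10] → [-9, -6, -5, -11, -12, -4, -2, 2, -8, 7, 6, 4]
final swap v[9],v[11] → [-9, -6, -5, -11, -12, -4, -2, 2, -8, 4, 6, 7]; return 9

[-9, -6, -5, -11, -12, -4, -2, 2, -8, 4, 6, 7]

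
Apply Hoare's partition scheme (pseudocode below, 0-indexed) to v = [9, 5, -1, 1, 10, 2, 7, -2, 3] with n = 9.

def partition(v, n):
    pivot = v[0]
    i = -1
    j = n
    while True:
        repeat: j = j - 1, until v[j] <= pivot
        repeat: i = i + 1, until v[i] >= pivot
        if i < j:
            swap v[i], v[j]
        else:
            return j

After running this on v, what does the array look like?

[3, 5, -1, 1, -2, 2, 7, 10, 9]

pivot=9
j stops at 8 (3), i stops at 0 (9); swap ⇒ [3, 5, -1, 1, 10, 2, 7, -2, 9]
j stops at 7 (-2), i stops at 4 (10); swap ⇒ [3, 5, -1, 1, -2, 2, 7, 10, 9]
j stops at 6, i stops at 7; i≥j ⇒ return 6. v=[3, 5, -1, 1, -2, 2, 7, 10, 9]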